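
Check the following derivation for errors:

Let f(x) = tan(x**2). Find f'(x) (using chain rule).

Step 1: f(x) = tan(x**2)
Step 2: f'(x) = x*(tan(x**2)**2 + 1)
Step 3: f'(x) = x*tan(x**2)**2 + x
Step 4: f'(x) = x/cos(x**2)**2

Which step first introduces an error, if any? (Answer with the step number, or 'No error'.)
Step 2

Step 2 is incorrect due to a wrong coefficient.
The step shows: x*(tan(x**2)**2 + 1)
The correct value should be: 2*x*(tan(x**2)**2 + 1)

Explanation: The coefficient 2 was incorrectly written as 1: the term 2*x*(tan(x**2)**2 + 1) was incorrectly written as x*(tan(x**2)**2 + 1)
The later steps are derived from this incorrect expression, so the error originates in Step 2.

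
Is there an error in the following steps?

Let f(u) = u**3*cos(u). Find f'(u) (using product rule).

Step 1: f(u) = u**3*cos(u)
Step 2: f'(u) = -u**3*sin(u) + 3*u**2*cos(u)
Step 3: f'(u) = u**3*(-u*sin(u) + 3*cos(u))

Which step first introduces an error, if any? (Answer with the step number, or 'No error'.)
Step 3

Step 3 is incorrect due to a wrong exponent.
The step shows: u**3*(-u*sin(u) + 3*cos(u))
The correct value should be: u**2*(-u*sin(u) + 3*cos(u))

Explanation: The exponent 2 on u was incorrectly written as 3: the term u**2*(-u*sin(u) + 3*cos(u)) was incorrectly written as u**3*(-u*sin(u) + 3*cos(u))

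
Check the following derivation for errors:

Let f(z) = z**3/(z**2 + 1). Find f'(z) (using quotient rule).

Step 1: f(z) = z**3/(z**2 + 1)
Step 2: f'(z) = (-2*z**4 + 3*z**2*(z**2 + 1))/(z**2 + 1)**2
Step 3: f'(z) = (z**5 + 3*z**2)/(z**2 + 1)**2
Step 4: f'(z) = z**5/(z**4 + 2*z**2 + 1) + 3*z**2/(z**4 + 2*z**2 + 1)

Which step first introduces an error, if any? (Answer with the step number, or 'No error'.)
Step 3

Step 3 is incorrect due to a wrong exponent.
The step shows: (z**5 + 3*z**2)/(z**2 + 1)**2
The correct value should be: (z**4 + 3*z**2)/(z**2 + 1)**2

Explanation: The exponent 4 on z was incorrectly written as 5: the term (z**4 + 3*z**2)/(z**2 + 1)**2 was incorrectly written as (z**5 + 3*z**2)/(z**2 + 1)**2
The later steps are derived from this incorrect expression, so the error originates in Step 3.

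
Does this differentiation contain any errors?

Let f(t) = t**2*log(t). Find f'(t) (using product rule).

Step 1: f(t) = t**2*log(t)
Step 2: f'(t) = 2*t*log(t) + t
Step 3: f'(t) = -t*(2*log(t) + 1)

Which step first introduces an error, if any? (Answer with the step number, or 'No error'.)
Step 3

Step 3 is incorrect due to a sign flip.
The step shows: -t*(2*log(t) + 1)
The correct value should be: t*(2*log(t) + 1)

Explanation: The sign of the whole expression was flipped: the term t*(2*log(t) + 1) was incorrectly written as -t*(2*log(t) + 1)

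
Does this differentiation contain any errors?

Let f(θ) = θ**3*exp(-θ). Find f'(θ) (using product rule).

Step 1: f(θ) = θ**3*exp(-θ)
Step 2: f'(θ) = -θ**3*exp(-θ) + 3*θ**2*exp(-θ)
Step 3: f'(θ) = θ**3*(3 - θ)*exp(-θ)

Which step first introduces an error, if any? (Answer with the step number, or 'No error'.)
Step 3

Step 3 is incorrect due to a wrong exponent.
The step shows: θ**3*(3 - θ)*exp(-θ)
The correct value should be: θ**2*(3 - θ)*exp(-θ)

Explanation: The exponent 2 on θ was incorrectly written as 3: the term θ**2*(3 - θ)*exp(-θ) was incorrectly written as θ**3*(3 - θ)*exp(-θ)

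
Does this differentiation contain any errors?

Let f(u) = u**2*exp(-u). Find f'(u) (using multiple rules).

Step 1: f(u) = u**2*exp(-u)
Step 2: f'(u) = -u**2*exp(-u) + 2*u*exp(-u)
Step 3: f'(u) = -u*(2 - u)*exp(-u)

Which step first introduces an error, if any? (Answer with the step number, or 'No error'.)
Step 3

Step 3 is incorrect due to a sign flip.
The step shows: -u*(2 - u)*exp(-u)
The correct value should be: u*(2 - u)*exp(-u)

Explanation: The sign of the whole expression was flipped: the term u*(2 - u)*exp(-u) was incorrectly written as -u*(2 - u)*exp(-u)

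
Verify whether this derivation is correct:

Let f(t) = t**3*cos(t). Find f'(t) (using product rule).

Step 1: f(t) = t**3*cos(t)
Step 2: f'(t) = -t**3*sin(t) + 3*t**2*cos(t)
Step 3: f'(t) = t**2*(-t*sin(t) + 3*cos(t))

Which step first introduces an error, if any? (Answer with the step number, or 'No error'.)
No error

All steps in this derivation are correct.
The final answer f'(t) = t**2*(-t*sin(t) + 3*cos(t)) is valid.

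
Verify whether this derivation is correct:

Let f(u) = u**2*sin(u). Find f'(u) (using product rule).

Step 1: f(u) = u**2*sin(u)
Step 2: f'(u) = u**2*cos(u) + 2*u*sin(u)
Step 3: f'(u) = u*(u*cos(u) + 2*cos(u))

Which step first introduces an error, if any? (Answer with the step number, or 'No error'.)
Step 3

Step 3 is incorrect due to a wrong trig function.
The step shows: u*(u*cos(u) + 2*cos(u))
The correct value should be: u*(u*cos(u) + 2*sin(u))

Explanation: sin(u) was incorrectly written as cos(u): the term u*(u*cos(u) + 2*sin(u)) was incorrectly written as u*(u*cos(u) + 2*cos(u))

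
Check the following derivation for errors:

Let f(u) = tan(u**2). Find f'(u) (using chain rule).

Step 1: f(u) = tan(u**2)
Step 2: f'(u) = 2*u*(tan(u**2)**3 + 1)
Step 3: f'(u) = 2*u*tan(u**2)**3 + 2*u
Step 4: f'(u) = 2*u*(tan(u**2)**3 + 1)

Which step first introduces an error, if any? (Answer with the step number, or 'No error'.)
Step 2

Step 2 is incorrect due to a wrong exponent.
The step shows: 2*u*(tan(u**2)**3 + 1)
The correct value should be: 2*u*(tan(u**2)**2 + 1)

Explanation: The exponent 2 on tan(u**2) was incorrectly written as 3: the term 2*u*(tan(u**2)**2 + 1) was incorrectly written as 2*u*(tan(u**2)**3 + 1)
The later steps are derived from this incorrect expression, so the error originates in Step 2.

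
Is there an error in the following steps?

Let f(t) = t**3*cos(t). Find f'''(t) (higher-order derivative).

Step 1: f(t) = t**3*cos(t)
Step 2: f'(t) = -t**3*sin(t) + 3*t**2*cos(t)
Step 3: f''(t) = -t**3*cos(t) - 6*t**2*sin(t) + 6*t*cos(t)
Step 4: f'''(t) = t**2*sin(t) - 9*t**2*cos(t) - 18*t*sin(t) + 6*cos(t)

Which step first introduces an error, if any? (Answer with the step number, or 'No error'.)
Step 4

Step 4 is incorrect due to a wrong exponent.
The step shows: t**2*sin(t) - 9*t**2*cos(t) - 18*t*sin(t) + 6*cos(t)
The correct value should be: t**3*sin(t) - 9*t**2*cos(t) - 18*t*sin(t) + 6*cos(t)

Explanation: The exponent 3 on t was incorrectly written as 2: the term t**3*sin(t) was incorrectly written as t**2*sin(t)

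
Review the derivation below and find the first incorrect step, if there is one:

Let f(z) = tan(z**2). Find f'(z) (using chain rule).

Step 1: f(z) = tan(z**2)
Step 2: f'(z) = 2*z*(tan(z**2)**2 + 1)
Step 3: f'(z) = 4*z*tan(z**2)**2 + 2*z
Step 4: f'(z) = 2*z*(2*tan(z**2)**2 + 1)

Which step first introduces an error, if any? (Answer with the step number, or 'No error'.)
Step 3

Step 3 is incorrect due to a wrong coefficient.
The step shows: 4*z*tan(z**2)**2 + 2*z
The correct value should be: 2*z*tan(z**2)**2 + 2*z

Explanation: The coefficient 2 was incorrectly written as 4: the term 2*z*tan(z**2)**2 was incorrectly written as 4*z*tan(z**2)**2
The later steps are derived from this incorrect expression, so the error originates in Step 3.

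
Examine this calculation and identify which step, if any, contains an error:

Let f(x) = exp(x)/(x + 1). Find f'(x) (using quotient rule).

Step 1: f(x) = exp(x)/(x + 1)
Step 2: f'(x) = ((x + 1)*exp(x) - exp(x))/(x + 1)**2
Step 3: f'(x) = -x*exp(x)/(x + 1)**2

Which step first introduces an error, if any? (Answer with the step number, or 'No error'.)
Step 3

Step 3 is incorrect due to a sign flip.
The step shows: -x*exp(x)/(x + 1)**2
The correct value should be: x*exp(x)/(x + 1)**2

Explanation: The sign of the whole expression was flipped: the term x*exp(x)/(x + 1)**2 was incorrectly written as -x*exp(x)/(x + 1)**2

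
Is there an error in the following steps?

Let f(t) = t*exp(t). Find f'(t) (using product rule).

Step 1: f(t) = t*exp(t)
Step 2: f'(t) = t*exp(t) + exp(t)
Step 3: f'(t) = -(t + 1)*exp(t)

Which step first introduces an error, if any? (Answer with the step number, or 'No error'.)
Step 3

Step 3 is incorrect due to a sign flip.
The step shows: -(t + 1)*exp(t)
The correct value should be: (t + 1)*exp(t)

Explanation: The sign of the whole expression was flipped: the term (t + 1)*exp(t) was incorrectly written as -(t + 1)*exp(t)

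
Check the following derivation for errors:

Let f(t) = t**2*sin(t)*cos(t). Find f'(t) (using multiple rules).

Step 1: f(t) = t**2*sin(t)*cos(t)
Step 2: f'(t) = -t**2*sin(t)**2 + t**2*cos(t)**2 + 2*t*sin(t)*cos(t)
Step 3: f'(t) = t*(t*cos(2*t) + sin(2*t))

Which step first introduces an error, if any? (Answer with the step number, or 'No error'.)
No error

All steps in this derivation are correct.
The final answer f'(t) = t*(t*cos(2*t) + sin(2*t)) is valid.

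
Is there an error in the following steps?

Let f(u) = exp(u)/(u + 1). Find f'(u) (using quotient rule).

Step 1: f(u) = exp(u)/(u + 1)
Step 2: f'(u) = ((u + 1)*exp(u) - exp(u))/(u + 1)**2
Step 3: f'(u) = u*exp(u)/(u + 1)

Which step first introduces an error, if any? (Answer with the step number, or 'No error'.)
Step 3

Step 3 is incorrect due to a wrong exponent.
The step shows: u*exp(u)/(u + 1)
The correct value should be: u*exp(u)/(u + 1)**2

Explanation: The exponent -2 on u + 1 was incorrectly written as -1: the term u*exp(u)/(u + 1)**2 was incorrectly written as u*exp(u)/(u + 1)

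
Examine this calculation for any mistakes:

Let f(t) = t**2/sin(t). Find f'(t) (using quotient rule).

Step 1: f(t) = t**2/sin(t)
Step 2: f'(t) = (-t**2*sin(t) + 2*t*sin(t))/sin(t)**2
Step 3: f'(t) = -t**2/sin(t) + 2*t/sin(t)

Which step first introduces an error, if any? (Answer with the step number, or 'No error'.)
Step 2

Step 2 is incorrect due to a wrong trig function.
The step shows: (-t**2*sin(t) + 2*t*sin(t))/sin(t)**2
The correct value should be: (-t**2*cos(t) + 2*t*sin(t))/sin(t)**2

Explanation: cos(t) was incorrectly written as sin(t): the term (-t**2*cos(t) + 2*t*sin(t))/sin(t)**2 was incorrectly written as (-t**2*sin(t) + 2*t*sin(t))/sin(t)**2
The later steps are derived from this incorrect expression, so the error originates in Step 2.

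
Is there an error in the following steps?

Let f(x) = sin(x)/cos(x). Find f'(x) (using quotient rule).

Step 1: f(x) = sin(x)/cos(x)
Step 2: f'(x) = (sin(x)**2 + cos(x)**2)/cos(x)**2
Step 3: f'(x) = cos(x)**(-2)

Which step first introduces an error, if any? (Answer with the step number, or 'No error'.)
No error

All steps in this derivation are correct.
The final answer f'(x) = cos(x)**(-2) is valid.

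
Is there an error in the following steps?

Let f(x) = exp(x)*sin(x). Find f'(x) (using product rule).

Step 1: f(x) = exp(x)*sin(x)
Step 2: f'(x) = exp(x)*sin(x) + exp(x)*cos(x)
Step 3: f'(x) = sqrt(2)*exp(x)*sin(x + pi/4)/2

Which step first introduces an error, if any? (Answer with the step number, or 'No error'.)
Step 3

Step 3 is incorrect due to a wrong exponent.
The step shows: sqrt(2)*exp(x)*sin(x + pi/4)/2
The correct value should be: sqrt(2)*exp(x)*sin(x + pi/4)

Explanation: The exponent 1/2 on 2 was incorrectly written as -1/2: the term sqrt(2)*exp(x)*sin(x + pi/4) was incorrectly written as sqrt(2)*exp(x)*sin(x + pi/4)/2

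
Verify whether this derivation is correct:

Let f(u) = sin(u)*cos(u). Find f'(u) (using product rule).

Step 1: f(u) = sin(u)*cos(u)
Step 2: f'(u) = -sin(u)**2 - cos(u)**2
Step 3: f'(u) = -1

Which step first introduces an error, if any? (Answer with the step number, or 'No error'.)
Step 2

Step 2 is incorrect due to a sign flip.
The step shows: -sin(u)**2 - cos(u)**2
The correct value should be: -sin(u)**2 + cos(u)**2

Explanation: The sign of one term was flipped: the term cos(u)**2 was incorrectly written as -cos(u)**2
The later steps are derived from this incorrect expression, so the error originates in Step 2.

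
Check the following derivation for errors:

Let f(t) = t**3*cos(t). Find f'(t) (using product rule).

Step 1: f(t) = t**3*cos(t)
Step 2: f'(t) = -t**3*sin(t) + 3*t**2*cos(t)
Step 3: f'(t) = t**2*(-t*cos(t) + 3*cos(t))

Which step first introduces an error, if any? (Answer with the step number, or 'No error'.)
Step 3

Step 3 is incorrect due to a wrong trig function.
The step shows: t**2*(-t*cos(t) + 3*cos(t))
The correct value should be: t**2*(-t*sin(t) + 3*cos(t))

Explanation: sin(t) was incorrectly written as cos(t): the term t**2*(-t*sin(t) + 3*cos(t)) was incorrectly written as t**2*(-t*cos(t) + 3*cos(t))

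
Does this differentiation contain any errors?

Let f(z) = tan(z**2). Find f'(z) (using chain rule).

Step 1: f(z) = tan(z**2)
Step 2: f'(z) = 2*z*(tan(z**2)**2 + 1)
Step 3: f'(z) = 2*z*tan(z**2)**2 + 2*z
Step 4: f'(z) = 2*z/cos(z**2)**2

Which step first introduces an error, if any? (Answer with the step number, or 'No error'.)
No error

All steps in this derivation are correct.
The final answer f'(z) = 2*z/cos(z**2)**2 is valid.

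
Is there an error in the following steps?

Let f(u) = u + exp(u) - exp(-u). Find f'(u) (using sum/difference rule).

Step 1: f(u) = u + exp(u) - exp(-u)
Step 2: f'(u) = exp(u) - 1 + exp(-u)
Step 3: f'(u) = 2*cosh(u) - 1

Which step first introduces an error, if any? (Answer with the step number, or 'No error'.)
Step 2

Step 2 is incorrect due to a sign flip.
The step shows: exp(u) - 1 + exp(-u)
The correct value should be: exp(u) + 1 + exp(-u)

Explanation: The sign of one term was flipped: the term 1 was incorrectly written as -1
The later steps are derived from this incorrect expression, so the error originates in Step 2.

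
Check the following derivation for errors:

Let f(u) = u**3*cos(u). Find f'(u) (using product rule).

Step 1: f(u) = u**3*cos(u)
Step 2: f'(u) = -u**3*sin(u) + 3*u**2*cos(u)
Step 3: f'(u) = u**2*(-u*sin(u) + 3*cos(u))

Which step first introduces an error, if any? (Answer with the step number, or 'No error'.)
No error

All steps in this derivation are correct.
The final answer f'(u) = u**2*(-u*sin(u) + 3*cos(u)) is valid.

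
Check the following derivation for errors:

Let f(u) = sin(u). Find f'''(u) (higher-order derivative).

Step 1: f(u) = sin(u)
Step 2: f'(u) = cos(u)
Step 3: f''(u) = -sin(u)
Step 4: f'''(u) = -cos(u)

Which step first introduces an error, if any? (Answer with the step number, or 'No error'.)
No error

All steps in this derivation are correct.
The final answer f'''(u) = -cos(u) is valid.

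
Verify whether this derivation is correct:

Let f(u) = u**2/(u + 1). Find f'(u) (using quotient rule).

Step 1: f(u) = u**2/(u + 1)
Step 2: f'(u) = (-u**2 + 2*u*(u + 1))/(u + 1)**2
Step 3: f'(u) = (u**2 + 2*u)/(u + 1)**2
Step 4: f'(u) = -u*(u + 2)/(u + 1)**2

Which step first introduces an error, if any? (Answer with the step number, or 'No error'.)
Step 4

Step 4 is incorrect due to a sign flip.
The step shows: -u*(u + 2)/(u + 1)**2
The correct value should be: u*(u + 2)/(u + 1)**2

Explanation: The sign of the whole expression was flipped: the term u*(u + 2)/(u + 1)**2 was incorrectly written as -u*(u + 2)/(u + 1)**2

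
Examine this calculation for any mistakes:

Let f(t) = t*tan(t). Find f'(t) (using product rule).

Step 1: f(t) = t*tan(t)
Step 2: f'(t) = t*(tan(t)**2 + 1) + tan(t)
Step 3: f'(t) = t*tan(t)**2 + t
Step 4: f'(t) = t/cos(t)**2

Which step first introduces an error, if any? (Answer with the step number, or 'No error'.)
Step 3

Step 3 is incorrect due to a dropped term.
The step shows: t*tan(t)**2 + t
The correct value should be: t*tan(t)**2 + t + tan(t)

Explanation: A term was dropped: the term tan(t) was incorrectly omitted
The later steps are derived from this incorrect expression, so the error originates in Step 3.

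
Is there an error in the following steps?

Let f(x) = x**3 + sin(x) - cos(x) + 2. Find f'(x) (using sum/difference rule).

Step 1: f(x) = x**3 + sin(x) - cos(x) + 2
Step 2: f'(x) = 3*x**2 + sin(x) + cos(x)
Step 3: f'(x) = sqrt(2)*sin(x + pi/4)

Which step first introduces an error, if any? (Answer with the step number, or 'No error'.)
Step 3

Step 3 is incorrect due to a dropped term.
The step shows: sqrt(2)*sin(x + pi/4)
The correct value should be: 3*x**2 + sqrt(2)*sin(x + pi/4)

Explanation: A term was dropped: the term 3*x**2 was incorrectly omitted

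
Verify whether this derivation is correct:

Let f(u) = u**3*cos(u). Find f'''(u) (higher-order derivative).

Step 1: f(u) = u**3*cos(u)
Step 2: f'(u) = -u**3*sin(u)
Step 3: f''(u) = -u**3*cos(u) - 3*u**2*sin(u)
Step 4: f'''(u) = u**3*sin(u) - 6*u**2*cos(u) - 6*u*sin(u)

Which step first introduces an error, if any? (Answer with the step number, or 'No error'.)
Step 2

Step 2 is incorrect due to a dropped term.
The step shows: -u**3*sin(u)
The correct value should be: -u**3*sin(u) + 3*u**2*cos(u)

Explanation: A term was dropped: the term 3*u**2*cos(u) was incorrectly omitted
The later steps are derived from this incorrect expression, so the error originates in Step 2.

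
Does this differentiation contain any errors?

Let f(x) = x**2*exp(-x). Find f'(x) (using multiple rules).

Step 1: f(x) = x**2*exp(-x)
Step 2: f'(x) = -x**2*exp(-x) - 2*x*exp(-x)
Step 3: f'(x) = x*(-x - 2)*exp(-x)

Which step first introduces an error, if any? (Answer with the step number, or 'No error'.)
Step 2

Step 2 is incorrect due to a sign flip.
The step shows: -x**2*exp(-x) - 2*x*exp(-x)
The correct value should be: -x**2*exp(-x) + 2*x*exp(-x)

Explanation: The sign of one term was flipped: the term 2*x*exp(-x) was incorrectly written as -2*x*exp(-x)
The later steps are derived from this incorrect expression, so the error originates in Step 2.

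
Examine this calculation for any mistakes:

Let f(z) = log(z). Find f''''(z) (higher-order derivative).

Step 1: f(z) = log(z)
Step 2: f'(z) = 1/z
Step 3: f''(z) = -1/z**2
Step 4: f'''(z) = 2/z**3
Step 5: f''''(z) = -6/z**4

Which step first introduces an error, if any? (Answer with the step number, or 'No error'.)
No error

All steps in this derivation are correct.
The final answer f''''(z) = -6/z**4 is valid.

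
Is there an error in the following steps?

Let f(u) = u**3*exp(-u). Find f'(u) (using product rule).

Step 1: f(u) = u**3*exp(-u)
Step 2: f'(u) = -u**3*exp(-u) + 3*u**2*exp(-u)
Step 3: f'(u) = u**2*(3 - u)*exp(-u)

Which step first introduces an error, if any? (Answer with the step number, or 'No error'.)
No error

All steps in this derivation are correct.
The final answer f'(u) = u**2*(3 - u)*exp(-u) is valid.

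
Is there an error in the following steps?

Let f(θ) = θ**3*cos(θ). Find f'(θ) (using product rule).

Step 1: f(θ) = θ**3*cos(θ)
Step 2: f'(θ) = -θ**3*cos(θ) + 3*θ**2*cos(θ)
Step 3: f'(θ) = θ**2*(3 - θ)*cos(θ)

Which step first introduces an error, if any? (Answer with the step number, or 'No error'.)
Step 2

Step 2 is incorrect due to a wrong trig function.
The step shows: -θ**3*cos(θ) + 3*θ**2*cos(θ)
The correct value should be: -θ**3*sin(θ) + 3*θ**2*cos(θ)

Explanation: sin(θ) was incorrectly written as cos(θ): the term -θ**3*sin(θ) was incorrectly written as -θ**3*cos(θ)
The later steps are derived from this incorrect expression, so the error originates in Step 2.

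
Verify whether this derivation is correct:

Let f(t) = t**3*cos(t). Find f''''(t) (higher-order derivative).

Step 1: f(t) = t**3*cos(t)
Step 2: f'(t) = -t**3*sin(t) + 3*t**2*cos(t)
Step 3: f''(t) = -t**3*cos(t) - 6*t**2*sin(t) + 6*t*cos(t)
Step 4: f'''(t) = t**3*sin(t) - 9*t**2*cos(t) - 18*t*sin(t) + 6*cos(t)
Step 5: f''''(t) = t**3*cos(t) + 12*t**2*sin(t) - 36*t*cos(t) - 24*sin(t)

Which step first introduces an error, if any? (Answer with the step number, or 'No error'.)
No error

All steps in this derivation are correct.
The final answer f''''(t) = t**3*cos(t) + 12*t**2*sin(t) - 36*t*cos(t) - 24*sin(t) is valid.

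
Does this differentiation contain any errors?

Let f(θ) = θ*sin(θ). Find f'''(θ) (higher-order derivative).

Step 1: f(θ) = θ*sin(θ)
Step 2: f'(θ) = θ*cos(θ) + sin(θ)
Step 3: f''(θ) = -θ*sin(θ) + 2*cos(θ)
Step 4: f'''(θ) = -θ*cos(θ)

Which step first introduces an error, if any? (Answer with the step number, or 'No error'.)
Step 4

Step 4 is incorrect due to a dropped term.
The step shows: -θ*cos(θ)
The correct value should be: -θ*cos(θ) - 3*sin(θ)

Explanation: A term was dropped: the term -3*sin(θ) was incorrectly omitted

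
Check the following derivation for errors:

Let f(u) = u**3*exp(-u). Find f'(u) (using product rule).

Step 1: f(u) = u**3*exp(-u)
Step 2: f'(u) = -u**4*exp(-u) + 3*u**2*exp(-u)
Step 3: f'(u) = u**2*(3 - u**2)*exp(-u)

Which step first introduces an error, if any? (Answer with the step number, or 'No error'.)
Step 2

Step 2 is incorrect due to a wrong exponent.
The step shows: -u**4*exp(-u) + 3*u**2*exp(-u)
The correct value should be: -u**3*exp(-u) + 3*u**2*exp(-u)

Explanation: The exponent 3 on u was incorrectly written as 4: the term -u**3*exp(-u) was incorrectly written as -u**4*exp(-u)
The later steps are derived from this incorrect expression, so the error originates in Step 2.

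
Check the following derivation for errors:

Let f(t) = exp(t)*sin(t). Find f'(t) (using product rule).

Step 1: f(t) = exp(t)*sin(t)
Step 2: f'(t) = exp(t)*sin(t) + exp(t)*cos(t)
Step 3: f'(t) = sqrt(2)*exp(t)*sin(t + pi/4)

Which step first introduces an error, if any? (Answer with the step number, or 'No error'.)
No error

All steps in this derivation are correct.
The final answer f'(t) = sqrt(2)*exp(t)*sin(t + pi/4) is valid.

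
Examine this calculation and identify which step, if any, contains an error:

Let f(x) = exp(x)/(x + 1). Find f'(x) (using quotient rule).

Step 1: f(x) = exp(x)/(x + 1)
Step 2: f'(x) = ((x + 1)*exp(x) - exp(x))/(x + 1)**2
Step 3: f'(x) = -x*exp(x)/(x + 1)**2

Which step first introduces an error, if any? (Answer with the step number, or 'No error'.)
Step 3

Step 3 is incorrect due to a sign flip.
The step shows: -x*exp(x)/(x + 1)**2
The correct value should be: x*exp(x)/(x + 1)**2

Explanation: The sign of the whole expression was flipped: the term x*exp(x)/(x + 1)**2 was incorrectly written as -x*exp(x)/(x + 1)**2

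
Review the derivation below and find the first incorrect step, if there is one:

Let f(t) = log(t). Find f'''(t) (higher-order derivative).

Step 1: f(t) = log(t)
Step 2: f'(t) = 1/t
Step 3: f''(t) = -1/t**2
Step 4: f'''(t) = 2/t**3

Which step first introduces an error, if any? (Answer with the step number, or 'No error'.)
No error

All steps in this derivation are correct.
The final answer f'''(t) = 2/t**3 is valid.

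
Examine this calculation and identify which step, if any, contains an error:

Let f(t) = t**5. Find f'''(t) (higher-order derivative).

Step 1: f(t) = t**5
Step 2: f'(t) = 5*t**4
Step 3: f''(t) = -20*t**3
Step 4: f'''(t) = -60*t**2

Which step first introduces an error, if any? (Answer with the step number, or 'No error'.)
Step 3

Step 3 is incorrect due to a sign flip.
The step shows: -20*t**3
The correct value should be: 20*t**3

Explanation: The sign of the whole expression was flipped: the term 20*t**3 was incorrectly written as -20*t**3
The later steps are derived from this incorrect expression, so the error originates in Step 3.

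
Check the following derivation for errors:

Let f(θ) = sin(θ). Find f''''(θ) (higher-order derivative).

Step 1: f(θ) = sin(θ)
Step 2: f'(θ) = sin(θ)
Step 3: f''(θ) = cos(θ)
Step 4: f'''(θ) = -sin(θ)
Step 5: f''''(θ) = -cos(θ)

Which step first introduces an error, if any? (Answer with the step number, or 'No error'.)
Step 2

Step 2 is incorrect due to a wrong trig function.
The step shows: sin(θ)
The correct value should be: cos(θ)

Explanation: cos(θ) was incorrectly written as sin(θ): the term cos(θ) was incorrectly written as sin(θ)
The later steps are derived from this incorrect expression, so the error originates in Step 2.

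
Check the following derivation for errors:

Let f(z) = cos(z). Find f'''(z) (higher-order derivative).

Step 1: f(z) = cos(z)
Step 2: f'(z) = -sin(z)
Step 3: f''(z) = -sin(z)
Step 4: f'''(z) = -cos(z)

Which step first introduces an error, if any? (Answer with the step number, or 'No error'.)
Step 3

Step 3 is incorrect due to a wrong trig function.
The step shows: -sin(z)
The correct value should be: -cos(z)

Explanation: cos(z) was incorrectly written as sin(z): the term -cos(z) was incorrectly written as -sin(z)
The later steps are derived from this incorrect expression, so the error originates in Step 3.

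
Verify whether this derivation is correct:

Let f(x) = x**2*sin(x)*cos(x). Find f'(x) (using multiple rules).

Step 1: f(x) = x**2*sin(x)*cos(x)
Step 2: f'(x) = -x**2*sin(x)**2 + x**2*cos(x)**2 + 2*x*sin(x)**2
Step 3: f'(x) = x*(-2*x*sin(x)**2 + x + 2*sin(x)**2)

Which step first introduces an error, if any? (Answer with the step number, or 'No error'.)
Step 2

Step 2 is incorrect due to a wrong trig function.
The step shows: -x**2*sin(x)**2 + x**2*cos(x)**2 + 2*x*sin(x)**2
The correct value should be: -x**2*sin(x)**2 + x**2*cos(x)**2 + 2*x*sin(x)*cos(x)

Explanation: cos(x) was incorrectly written as sin(x): the term 2*x*sin(x)*cos(x) was incorrectly written as 2*x*sin(x)**2
The later steps are derived from this incorrect expression, so the error originates in Step 2.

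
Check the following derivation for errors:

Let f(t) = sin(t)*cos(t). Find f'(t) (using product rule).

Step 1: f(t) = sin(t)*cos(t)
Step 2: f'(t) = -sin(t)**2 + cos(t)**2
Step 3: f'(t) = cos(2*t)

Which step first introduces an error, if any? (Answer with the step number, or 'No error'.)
No error

All steps in this derivation are correct.
The final answer f'(t) = cos(2*t) is valid.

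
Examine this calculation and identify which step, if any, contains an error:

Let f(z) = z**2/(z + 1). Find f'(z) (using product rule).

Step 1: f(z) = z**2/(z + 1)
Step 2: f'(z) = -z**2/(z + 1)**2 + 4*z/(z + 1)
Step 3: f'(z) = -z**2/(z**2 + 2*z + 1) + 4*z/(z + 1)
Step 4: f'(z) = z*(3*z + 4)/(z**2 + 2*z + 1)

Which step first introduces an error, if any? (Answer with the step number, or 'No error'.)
Step 2

Step 2 is incorrect due to a wrong coefficient.
The step shows: -z**2/(z + 1)**2 + 4*z/(z + 1)
The correct value should be: -z**2/(z + 1)**2 + 2*z/(z + 1)

Explanation: The coefficient 2 was incorrectly written as 4: the term 2*z/(z + 1) was incorrectly written as 4*z/(z + 1)
The later steps are derived from this incorrect expression, so the error originates in Step 2.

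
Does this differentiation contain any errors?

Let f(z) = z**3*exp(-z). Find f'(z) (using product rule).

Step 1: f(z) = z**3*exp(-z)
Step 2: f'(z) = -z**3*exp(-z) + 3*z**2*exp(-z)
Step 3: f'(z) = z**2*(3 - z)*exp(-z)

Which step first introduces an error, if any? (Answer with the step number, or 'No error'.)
No error

All steps in this derivation are correct.
The final answer f'(z) = z**2*(3 - z)*exp(-z) is valid.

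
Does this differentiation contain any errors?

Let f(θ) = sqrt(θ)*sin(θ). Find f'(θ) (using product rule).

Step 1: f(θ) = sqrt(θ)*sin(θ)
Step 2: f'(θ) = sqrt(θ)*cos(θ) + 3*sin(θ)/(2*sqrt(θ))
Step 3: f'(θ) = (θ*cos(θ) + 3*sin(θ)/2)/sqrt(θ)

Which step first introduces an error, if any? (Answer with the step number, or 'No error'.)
Step 2

Step 2 is incorrect due to a wrong coefficient.
The step shows: sqrt(θ)*cos(θ) + 3*sin(θ)/(2*sqrt(θ))
The correct value should be: sqrt(θ)*cos(θ) + sin(θ)/(2*sqrt(θ))

Explanation: The coefficient 1/2 was incorrectly written as 3/2: the term sin(θ)/(2*sqrt(θ)) was incorrectly written as 3*sin(θ)/(2*sqrt(θ))
The later steps are derived from this incorrect expression, so the error originates in Step 2.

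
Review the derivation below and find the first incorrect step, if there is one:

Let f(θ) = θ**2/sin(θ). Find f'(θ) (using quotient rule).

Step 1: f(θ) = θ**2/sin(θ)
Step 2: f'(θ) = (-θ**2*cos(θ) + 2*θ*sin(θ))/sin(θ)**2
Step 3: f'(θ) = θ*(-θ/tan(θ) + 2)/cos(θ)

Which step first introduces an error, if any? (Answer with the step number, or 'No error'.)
Step 3

Step 3 is incorrect due to a wrong trig function.
The step shows: θ*(-θ/tan(θ) + 2)/cos(θ)
The correct value should be: θ*(-θ/tan(θ) + 2)/sin(θ)

Explanation: sin(θ) was incorrectly written as cos(θ): the term θ*(-θ/tan(θ) + 2)/sin(θ) was incorrectly written as θ*(-θ/tan(θ) + 2)/cos(θ)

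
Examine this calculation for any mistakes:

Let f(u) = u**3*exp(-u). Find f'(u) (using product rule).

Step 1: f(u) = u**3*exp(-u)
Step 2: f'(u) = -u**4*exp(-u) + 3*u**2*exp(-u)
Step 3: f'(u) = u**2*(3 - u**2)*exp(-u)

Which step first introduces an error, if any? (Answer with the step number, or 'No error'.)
Step 2

Step 2 is incorrect due to a wrong exponent.
The step shows: -u**4*exp(-u) + 3*u**2*exp(-u)
The correct value should be: -u**3*exp(-u) + 3*u**2*exp(-u)

Explanation: The exponent 3 on u was incorrectly written as 4: the term -u**3*exp(-u) was incorrectly written as -u**4*exp(-u)
The later steps are derived from this incorrect expression, so the error originates in Step 2.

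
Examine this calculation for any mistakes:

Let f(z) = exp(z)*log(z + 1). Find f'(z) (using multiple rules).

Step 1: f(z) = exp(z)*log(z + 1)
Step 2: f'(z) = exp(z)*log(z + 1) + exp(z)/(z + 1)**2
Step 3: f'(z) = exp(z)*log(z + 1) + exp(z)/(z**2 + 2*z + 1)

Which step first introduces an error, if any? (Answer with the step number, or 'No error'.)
Step 2

Step 2 is incorrect due to a wrong exponent.
The step shows: exp(z)*log(z + 1) + exp(z)/(z + 1)**2
The correct value should be: exp(z)*log(z + 1) + exp(z)/(z + 1)

Explanation: The exponent -1 on z + 1 was incorrectly written as -2: the term exp(z)/(z + 1) was incorrectly written as exp(z)/(z + 1)**2
The later steps are derived from this incorrect expression, so the error originates in Step 2.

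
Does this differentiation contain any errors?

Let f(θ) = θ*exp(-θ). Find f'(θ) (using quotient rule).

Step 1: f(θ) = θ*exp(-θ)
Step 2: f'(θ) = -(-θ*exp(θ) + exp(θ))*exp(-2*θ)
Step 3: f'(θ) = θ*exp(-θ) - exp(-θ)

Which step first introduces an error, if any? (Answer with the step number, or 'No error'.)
Step 2

Step 2 is incorrect due to a sign flip.
The step shows: -(-θ*exp(θ) + exp(θ))*exp(-2*θ)
The correct value should be: (-θ*exp(θ) + exp(θ))*exp(-2*θ)

Explanation: The sign of the whole expression was flipped: the term (-θ*exp(θ) + exp(θ))*exp(-2*θ) was incorrectly written as -(-θ*exp(θ) + exp(θ))*exp(-2*θ)
The later steps are derived from this incorrect expression, so the error originates in Step 2.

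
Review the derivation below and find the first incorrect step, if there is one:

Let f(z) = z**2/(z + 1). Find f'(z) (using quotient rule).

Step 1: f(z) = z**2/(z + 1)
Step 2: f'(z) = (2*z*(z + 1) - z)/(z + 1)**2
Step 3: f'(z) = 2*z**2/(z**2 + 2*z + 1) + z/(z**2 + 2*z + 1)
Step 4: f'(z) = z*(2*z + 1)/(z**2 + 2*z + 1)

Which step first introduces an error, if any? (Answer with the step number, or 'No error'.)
Step 2

Step 2 is incorrect due to a wrong exponent.
The step shows: (2*z*(z + 1) - z)/(z + 1)**2
The correct value should be: (-z**2 + 2*z*(z + 1))/(z + 1)**2

Explanation: The exponent 2 on z was incorrectly written as 1: the term (-z**2 + 2*z*(z + 1))/(z + 1)**2 was incorrectly written as (2*z*(z + 1) - z)/(z + 1)**2
The later steps are derived from this incorrect expression, so the error originates in Step 2.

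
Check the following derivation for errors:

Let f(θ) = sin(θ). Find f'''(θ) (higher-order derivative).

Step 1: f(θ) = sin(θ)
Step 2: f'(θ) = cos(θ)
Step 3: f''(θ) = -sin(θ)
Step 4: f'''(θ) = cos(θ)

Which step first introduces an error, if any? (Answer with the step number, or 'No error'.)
Step 4

Step 4 is incorrect due to a sign flip.
The step shows: cos(θ)
The correct value should be: -cos(θ)

Explanation: The sign of the whole expression was flipped: the term -cos(θ) was incorrectly written as cos(θ)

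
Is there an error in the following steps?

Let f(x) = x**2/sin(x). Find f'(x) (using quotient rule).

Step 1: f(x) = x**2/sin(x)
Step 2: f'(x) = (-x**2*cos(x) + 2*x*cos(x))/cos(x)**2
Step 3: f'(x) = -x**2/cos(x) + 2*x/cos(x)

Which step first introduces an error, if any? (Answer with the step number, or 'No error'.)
Step 2

Step 2 is incorrect due to a wrong trig function.
The step shows: (-x**2*cos(x) + 2*x*cos(x))/cos(x)**2
The correct value should be: (-x**2*cos(x) + 2*x*sin(x))/sin(x)**2

Explanation: sin(x) was incorrectly written as cos(x): the term (-x**2*cos(x) + 2*x*sin(x))/sin(x)**2 was incorrectly written as (-x**2*cos(x) + 2*x*cos(x))/cos(x)**2
The later steps are derived from this incorrect expression, so the error originates in Step 2.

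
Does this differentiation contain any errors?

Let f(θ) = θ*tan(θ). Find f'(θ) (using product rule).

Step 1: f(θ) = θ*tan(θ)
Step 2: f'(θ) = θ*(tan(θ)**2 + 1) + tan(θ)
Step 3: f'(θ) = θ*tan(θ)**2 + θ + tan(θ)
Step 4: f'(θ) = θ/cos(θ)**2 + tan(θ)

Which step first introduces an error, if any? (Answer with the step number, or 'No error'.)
No error

All steps in this derivation are correct.
The final answer f'(θ) = θ/cos(θ)**2 + tan(θ) is valid.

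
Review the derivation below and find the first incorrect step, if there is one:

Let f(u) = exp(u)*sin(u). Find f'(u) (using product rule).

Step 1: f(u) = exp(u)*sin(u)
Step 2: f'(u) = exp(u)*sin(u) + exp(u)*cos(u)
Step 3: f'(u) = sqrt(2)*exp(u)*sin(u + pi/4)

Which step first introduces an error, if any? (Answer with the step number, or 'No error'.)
No error

All steps in this derivation are correct.
The final answer f'(u) = sqrt(2)*exp(u)*sin(u + pi/4) is valid.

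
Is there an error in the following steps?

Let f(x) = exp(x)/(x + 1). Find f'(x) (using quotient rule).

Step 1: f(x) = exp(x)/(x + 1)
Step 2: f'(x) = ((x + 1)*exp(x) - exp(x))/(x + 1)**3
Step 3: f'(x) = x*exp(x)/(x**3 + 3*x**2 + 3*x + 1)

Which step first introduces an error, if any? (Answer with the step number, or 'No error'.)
Step 2

Step 2 is incorrect due to a wrong exponent.
The step shows: ((x + 1)*exp(x) - exp(x))/(x + 1)**3
The correct value should be: ((x + 1)*exp(x) - exp(x))/(x + 1)**2

Explanation: The exponent -2 on x + 1 was incorrectly written as -3: the term ((x + 1)*exp(x) - exp(x))/(x + 1)**2 was incorrectly written as ((x + 1)*exp(x) - exp(x))/(x + 1)**3
The later steps are derived from this incorrect expression, so the error originates in Step 2.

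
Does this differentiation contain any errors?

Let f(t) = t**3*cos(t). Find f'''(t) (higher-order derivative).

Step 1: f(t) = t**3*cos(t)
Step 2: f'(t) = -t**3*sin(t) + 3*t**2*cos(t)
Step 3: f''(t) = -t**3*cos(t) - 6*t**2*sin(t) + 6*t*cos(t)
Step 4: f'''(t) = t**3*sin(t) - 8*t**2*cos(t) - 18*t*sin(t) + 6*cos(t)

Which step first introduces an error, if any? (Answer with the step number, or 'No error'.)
Step 4

Step 4 is incorrect due to a wrong coefficient.
The step shows: t**3*sin(t) - 8*t**2*cos(t) - 18*t*sin(t) + 6*cos(t)
The correct value should be: t**3*sin(t) - 9*t**2*cos(t) - 18*t*sin(t) + 6*cos(t)

Explanation: The coefficient -9 was incorrectly written as -8: the term -9*t**2*cos(t) was incorrectly written as -8*t**2*cos(t)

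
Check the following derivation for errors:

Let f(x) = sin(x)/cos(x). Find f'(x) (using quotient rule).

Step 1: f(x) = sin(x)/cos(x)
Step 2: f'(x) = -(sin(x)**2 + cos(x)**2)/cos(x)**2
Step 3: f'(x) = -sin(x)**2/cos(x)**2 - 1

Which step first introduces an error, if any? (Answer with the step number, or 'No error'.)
Step 2

Step 2 is incorrect due to a sign flip.
The step shows: -(sin(x)**2 + cos(x)**2)/cos(x)**2
The correct value should be: (sin(x)**2 + cos(x)**2)/cos(x)**2

Explanation: The sign of the whole expression was flipped: the term (sin(x)**2 + cos(x)**2)/cos(x)**2 was incorrectly written as -(sin(x)**2 + cos(x)**2)/cos(x)**2
The later steps are derived from this incorrect expression, so the error originates in Step 2.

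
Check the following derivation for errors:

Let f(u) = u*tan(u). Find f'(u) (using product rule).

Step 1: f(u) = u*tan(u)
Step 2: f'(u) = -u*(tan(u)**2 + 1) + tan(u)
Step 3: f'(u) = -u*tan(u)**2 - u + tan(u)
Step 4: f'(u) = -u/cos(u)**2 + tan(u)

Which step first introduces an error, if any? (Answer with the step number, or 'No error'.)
Step 2

Step 2 is incorrect due to a sign flip.
The step shows: -u*(tan(u)**2 + 1) + tan(u)
The correct value should be: u*(tan(u)**2 + 1) + tan(u)

Explanation: The sign of one term was flipped: the term u*(tan(u)**2 + 1) was incorrectly written as -u*(tan(u)**2 + 1)
The later steps are derived from this incorrect expression, so the error originates in Step 2.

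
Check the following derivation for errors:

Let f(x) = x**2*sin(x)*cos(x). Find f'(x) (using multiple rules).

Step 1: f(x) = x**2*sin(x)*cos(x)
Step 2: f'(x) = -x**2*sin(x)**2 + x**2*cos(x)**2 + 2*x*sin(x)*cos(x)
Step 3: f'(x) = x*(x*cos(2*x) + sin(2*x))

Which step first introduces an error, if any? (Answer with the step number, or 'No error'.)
No error

All steps in this derivation are correct.
The final answer f'(x) = x*(x*cos(2*x) + sin(2*x)) is valid.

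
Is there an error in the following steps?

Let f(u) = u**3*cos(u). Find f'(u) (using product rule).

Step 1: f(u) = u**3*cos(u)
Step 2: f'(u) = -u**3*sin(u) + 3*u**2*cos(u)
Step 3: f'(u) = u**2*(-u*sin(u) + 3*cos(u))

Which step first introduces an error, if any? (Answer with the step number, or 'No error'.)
No error

All steps in this derivation are correct.
The final answer f'(u) = u**2*(-u*sin(u) + 3*cos(u)) is valid.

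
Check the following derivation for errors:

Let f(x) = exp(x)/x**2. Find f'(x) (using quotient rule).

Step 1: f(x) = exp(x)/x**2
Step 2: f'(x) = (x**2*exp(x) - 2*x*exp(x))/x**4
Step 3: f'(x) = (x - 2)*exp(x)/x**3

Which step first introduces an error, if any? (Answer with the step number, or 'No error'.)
No error

All steps in this derivation are correct.
The final answer f'(x) = (x - 2)*exp(x)/x**3 is valid.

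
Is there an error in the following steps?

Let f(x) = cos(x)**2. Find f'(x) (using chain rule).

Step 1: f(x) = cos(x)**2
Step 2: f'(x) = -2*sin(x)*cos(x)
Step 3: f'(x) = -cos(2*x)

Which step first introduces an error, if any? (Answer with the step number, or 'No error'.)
Step 3

Step 3 is incorrect due to a wrong trig function.
The step shows: -cos(2*x)
The correct value should be: -sin(2*x)

Explanation: sin(2*x) was incorrectly written as cos(2*x): the term -sin(2*x) was incorrectly written as -cos(2*x)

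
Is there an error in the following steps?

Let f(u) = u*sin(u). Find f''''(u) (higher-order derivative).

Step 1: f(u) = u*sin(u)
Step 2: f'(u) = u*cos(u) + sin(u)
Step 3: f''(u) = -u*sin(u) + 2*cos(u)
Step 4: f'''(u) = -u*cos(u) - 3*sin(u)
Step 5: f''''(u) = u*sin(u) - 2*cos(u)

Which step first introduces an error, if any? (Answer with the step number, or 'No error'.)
Step 5

Step 5 is incorrect due to a wrong coefficient.
The step shows: u*sin(u) - 2*cos(u)
The correct value should be: u*sin(u) - 4*cos(u)

Explanation: The coefficient -4 was incorrectly written as -2: the term -4*cos(u) was incorrectly written as -2*cos(u)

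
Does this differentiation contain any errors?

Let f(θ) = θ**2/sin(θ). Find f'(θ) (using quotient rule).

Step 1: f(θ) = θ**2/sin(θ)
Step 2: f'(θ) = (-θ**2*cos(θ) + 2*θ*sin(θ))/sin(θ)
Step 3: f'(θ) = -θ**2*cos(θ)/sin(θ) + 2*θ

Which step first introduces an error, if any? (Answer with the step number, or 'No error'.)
Step 2

Step 2 is incorrect due to a wrong exponent.
The step shows: (-θ**2*cos(θ) + 2*θ*sin(θ))/sin(θ)
The correct value should be: (-θ**2*cos(θ) + 2*θ*sin(θ))/sin(θ)**2

Explanation: The exponent -2 on sin(θ) was incorrectly written as -1: the term (-θ**2*cos(θ) + 2*θ*sin(θ))/sin(θ)**2 was incorrectly written as (-θ**2*cos(θ) + 2*θ*sin(θ))/sin(θ)
The later steps are derived from this incorrect expression, so the error originates in Step 2.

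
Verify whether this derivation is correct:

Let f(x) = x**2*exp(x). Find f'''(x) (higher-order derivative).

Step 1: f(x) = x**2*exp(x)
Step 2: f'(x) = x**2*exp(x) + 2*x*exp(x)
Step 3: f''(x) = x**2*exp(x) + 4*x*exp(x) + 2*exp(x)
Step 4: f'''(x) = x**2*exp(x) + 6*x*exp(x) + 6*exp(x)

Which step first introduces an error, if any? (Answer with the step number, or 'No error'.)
No error

All steps in this derivation are correct.
The final answer f'''(x) = x**2*exp(x) + 6*x*exp(x) + 6*exp(x) is valid.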